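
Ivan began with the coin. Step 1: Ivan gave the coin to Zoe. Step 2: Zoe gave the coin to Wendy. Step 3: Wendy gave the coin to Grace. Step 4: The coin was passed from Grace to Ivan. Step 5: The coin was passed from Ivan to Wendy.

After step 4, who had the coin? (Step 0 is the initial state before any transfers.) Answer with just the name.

Tracking the coin holder through step 4:
After step 0 (start): Ivan
After step 1: Zoe
After step 2: Wendy
After step 3: Grace
After step 4: Ivan

At step 4, the holder is Ivan.

Answer: Ivan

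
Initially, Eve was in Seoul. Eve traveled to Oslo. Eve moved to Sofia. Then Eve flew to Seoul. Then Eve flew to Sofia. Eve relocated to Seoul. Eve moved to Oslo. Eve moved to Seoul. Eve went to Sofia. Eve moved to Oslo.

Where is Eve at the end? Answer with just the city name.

Tracking Eve's location:
Start: Eve is in Seoul.
After move 1: Seoul -> Oslo. Eve is in Oslo.
After move 2: Oslo -> Sofia. Eve is in Sofia.
After move 3: Sofia -> Seoul. Eve is in Seoul.
After move 4: Seoul -> Sofia. Eve is in Sofia.
After move 5: Sofia -> Seoul. Eve is in Seoul.
After move 6: Seoul -> Oslo. Eve is in Oslo.
After move 7: Oslo -> Seoul. Eve is in Seoul.
After move 8: Seoul -> Sofia. Eve is in Sofia.
After move 9: Sofia -> Oslo. Eve is in Oslo.

Answer: Oslo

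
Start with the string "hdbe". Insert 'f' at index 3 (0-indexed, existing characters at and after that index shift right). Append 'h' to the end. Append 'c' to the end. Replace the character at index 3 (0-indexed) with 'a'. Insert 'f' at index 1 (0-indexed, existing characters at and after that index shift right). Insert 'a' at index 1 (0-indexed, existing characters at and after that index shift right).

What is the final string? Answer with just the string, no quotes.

Answer: hafdbaehc

Derivation:
Applying each edit step by step:
Start: "hdbe"
Op 1 (insert 'f' at idx 3): "hdbe" -> "hdbfe"
Op 2 (append 'h'): "hdbfe" -> "hdbfeh"
Op 3 (append 'c'): "hdbfeh" -> "hdbfehc"
Op 4 (replace idx 3: 'f' -> 'a'): "hdbfehc" -> "hdbaehc"
Op 5 (insert 'f' at idx 1): "hdbaehc" -> "hfdbaehc"
Op 6 (insert 'a' at idx 1): "hfdbaehc" -> "hafdbaehc"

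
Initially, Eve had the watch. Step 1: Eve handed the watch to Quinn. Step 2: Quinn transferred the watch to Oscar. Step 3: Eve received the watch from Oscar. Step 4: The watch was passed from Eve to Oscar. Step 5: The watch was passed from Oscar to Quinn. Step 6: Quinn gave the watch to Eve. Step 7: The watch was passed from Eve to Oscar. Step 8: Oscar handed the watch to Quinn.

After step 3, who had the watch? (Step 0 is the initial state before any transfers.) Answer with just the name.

Tracking the watch holder through step 3:
After step 0 (start): Eve
After step 1: Quinn
After step 2: Oscar
After step 3: Eve

At step 3, the holder is Eve.

Answer: Eve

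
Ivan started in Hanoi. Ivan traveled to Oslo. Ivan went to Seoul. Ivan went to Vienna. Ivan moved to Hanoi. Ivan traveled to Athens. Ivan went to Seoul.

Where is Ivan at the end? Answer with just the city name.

Tracking Ivan's location:
Start: Ivan is in Hanoi.
After move 1: Hanoi -> Oslo. Ivan is in Oslo.
After move 2: Oslo -> Seoul. Ivan is in Seoul.
After move 3: Seoul -> Vienna. Ivan is in Vienna.
After move 4: Vienna -> Hanoi. Ivan is in Hanoi.
After move 5: Hanoi -> Athens. Ivan is in Athens.
After move 6: Athens -> Seoul. Ivan is in Seoul.

Answer: Seoul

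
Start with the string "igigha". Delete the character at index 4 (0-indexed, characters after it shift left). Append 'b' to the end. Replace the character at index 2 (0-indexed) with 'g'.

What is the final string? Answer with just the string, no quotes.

Answer: igggab

Derivation:
Applying each edit step by step:
Start: "igigha"
Op 1 (delete idx 4 = 'h'): "igigha" -> "igiga"
Op 2 (append 'b'): "igiga" -> "igigab"
Op 3 (replace idx 2: 'i' -> 'g'): "igigab" -> "igggab"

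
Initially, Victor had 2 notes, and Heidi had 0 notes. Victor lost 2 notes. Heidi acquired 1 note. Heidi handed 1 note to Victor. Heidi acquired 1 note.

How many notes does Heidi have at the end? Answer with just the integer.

Answer: 1

Derivation:
Tracking counts step by step:
Start: Victor=2, Heidi=0
Event 1 (Victor -2): Victor: 2 -> 0. State: Victor=0, Heidi=0
Event 2 (Heidi +1): Heidi: 0 -> 1. State: Victor=0, Heidi=1
Event 3 (Heidi -> Victor, 1): Heidi: 1 -> 0, Victor: 0 -> 1. State: Victor=1, Heidi=0
Event 4 (Heidi +1): Heidi: 0 -> 1. State: Victor=1, Heidi=1

Heidi's final count: 1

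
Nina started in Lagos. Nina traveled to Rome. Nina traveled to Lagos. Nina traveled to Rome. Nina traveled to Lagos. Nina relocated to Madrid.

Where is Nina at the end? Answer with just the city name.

Tracking Nina's location:
Start: Nina is in Lagos.
After move 1: Lagos -> Rome. Nina is in Rome.
After move 2: Rome -> Lagos. Nina is in Lagos.
After move 3: Lagos -> Rome. Nina is in Rome.
After move 4: Rome -> Lagos. Nina is in Lagos.
After move 5: Lagos -> Madrid. Nina is in Madrid.

Answer: Madrid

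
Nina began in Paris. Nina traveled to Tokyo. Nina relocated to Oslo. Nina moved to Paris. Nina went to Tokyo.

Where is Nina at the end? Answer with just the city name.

Answer: Tokyo

Derivation:
Tracking Nina's location:
Start: Nina is in Paris.
After move 1: Paris -> Tokyo. Nina is in Tokyo.
After move 2: Tokyo -> Oslo. Nina is in Oslo.
After move 3: Oslo -> Paris. Nina is in Paris.
After move 4: Paris -> Tokyo. Nina is in Tokyo.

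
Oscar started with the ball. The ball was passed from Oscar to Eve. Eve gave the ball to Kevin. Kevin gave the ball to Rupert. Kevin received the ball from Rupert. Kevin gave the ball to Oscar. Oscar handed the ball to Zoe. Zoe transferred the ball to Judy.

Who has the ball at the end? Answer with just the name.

Answer: Judy

Derivation:
Tracking the ball through each event:
Start: Oscar has the ball.
After event 1: Eve has the ball.
After event 2: Kevin has the ball.
After event 3: Rupert has the ball.
After event 4: Kevin has the ball.
After event 5: Oscar has the ball.
After event 6: Zoe has the ball.
After event 7: Judy has the ball.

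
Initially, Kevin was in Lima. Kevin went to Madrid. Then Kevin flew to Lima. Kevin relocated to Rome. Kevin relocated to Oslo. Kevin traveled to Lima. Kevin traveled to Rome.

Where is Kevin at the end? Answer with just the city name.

Tracking Kevin's location:
Start: Kevin is in Lima.
After move 1: Lima -> Madrid. Kevin is in Madrid.
After move 2: Madrid -> Lima. Kevin is in Lima.
After move 3: Lima -> Rome. Kevin is in Rome.
After move 4: Rome -> Oslo. Kevin is in Oslo.
After move 5: Oslo -> Lima. Kevin is in Lima.
After move 6: Lima -> Rome. Kevin is in Rome.

Answer: Rome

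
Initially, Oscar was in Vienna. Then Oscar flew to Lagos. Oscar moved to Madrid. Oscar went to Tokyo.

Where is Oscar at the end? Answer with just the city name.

Answer: Tokyo

Derivation:
Tracking Oscar's location:
Start: Oscar is in Vienna.
After move 1: Vienna -> Lagos. Oscar is in Lagos.
After move 2: Lagos -> Madrid. Oscar is in Madrid.
After move 3: Madrid -> Tokyo. Oscar is in Tokyo.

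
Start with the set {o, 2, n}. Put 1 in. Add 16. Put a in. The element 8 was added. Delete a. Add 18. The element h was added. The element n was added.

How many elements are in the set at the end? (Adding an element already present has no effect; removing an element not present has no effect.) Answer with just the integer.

Answer: 8

Derivation:
Tracking the set through each operation:
Start: {2, n, o}
Event 1 (add 1): added. Set: {1, 2, n, o}
Event 2 (add 16): added. Set: {1, 16, 2, n, o}
Event 3 (add a): added. Set: {1, 16, 2, a, n, o}
Event 4 (add 8): added. Set: {1, 16, 2, 8, a, n, o}
Event 5 (remove a): removed. Set: {1, 16, 2, 8, n, o}
Event 6 (add 18): added. Set: {1, 16, 18, 2, 8, n, o}
Event 7 (add h): added. Set: {1, 16, 18, 2, 8, h, n, o}
Event 8 (add n): already present, no change. Set: {1, 16, 18, 2, 8, h, n, o}

Final set: {1, 16, 18, 2, 8, h, n, o} (size 8)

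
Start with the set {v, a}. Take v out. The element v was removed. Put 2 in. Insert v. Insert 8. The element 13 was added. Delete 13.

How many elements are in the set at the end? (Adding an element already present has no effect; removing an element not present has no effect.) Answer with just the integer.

Answer: 4

Derivation:
Tracking the set through each operation:
Start: {a, v}
Event 1 (remove v): removed. Set: {a}
Event 2 (remove v): not present, no change. Set: {a}
Event 3 (add 2): added. Set: {2, a}
Event 4 (add v): added. Set: {2, a, v}
Event 5 (add 8): added. Set: {2, 8, a, v}
Event 6 (add 13): added. Set: {13, 2, 8, a, v}
Event 7 (remove 13): removed. Set: {2, 8, a, v}

Final set: {2, 8, a, v} (size 4)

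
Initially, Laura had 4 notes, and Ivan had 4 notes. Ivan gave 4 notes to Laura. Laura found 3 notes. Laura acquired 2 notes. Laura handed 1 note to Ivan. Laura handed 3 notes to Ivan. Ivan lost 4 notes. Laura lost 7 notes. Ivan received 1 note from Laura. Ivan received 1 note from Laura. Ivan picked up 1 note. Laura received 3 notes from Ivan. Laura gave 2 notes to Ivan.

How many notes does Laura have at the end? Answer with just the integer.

Tracking counts step by step:
Start: Laura=4, Ivan=4
Event 1 (Ivan -> Laura, 4): Ivan: 4 -> 0, Laura: 4 -> 8. State: Laura=8, Ivan=0
Event 2 (Laura +3): Laura: 8 -> 11. State: Laura=11, Ivan=0
Event 3 (Laura +2): Laura: 11 -> 13. State: Laura=13, Ivan=0
Event 4 (Laura -> Ivan, 1): Laura: 13 -> 12, Ivan: 0 -> 1. State: Laura=12, Ivan=1
Event 5 (Laura -> Ivan, 3): Laura: 12 -> 9, Ivan: 1 -> 4. State: Laura=9, Ivan=4
Event 6 (Ivan -4): Ivan: 4 -> 0. State: Laura=9, Ivan=0
Event 7 (Laura -7): Laura: 9 -> 2. State: Laura=2, Ivan=0
Event 8 (Laura -> Ivan, 1): Laura: 2 -> 1, Ivan: 0 -> 1. State: Laura=1, Ivan=1
Event 9 (Laura -> Ivan, 1): Laura: 1 -> 0, Ivan: 1 -> 2. State: Laura=0, Ivan=2
Event 10 (Ivan +1): Ivan: 2 -> 3. State: Laura=0, Ivan=3
Event 11 (Ivan -> Laura, 3): Ivan: 3 -> 0, Laura: 0 -> 3. State: Laura=3, Ivan=0
Event 12 (Laura -> Ivan, 2): Laura: 3 -> 1, Ivan: 0 -> 2. State: Laura=1, Ivan=2

Laura's final count: 1

Answer: 1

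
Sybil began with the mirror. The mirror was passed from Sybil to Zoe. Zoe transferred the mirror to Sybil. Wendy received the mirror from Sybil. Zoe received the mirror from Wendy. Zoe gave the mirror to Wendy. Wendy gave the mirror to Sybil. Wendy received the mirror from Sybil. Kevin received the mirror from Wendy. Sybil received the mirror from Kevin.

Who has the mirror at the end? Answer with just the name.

Tracking the mirror through each event:
Start: Sybil has the mirror.
After event 1: Zoe has the mirror.
After event 2: Sybil has the mirror.
After event 3: Wendy has the mirror.
After event 4: Zoe has the mirror.
After event 5: Wendy has the mirror.
After event 6: Sybil has the mirror.
After event 7: Wendy has the mirror.
After event 8: Kevin has the mirror.
After event 9: Sybil has the mirror.

Answer: Sybil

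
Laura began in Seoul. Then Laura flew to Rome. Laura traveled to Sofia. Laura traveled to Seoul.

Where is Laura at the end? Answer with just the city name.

Answer: Seoul

Derivation:
Tracking Laura's location:
Start: Laura is in Seoul.
After move 1: Seoul -> Rome. Laura is in Rome.
After move 2: Rome -> Sofia. Laura is in Sofia.
After move 3: Sofia -> Seoul. Laura is in Seoul.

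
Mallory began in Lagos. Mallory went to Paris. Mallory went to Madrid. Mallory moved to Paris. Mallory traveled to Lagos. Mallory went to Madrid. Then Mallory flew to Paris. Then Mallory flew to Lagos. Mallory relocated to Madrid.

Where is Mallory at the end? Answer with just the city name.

Answer: Madrid

Derivation:
Tracking Mallory's location:
Start: Mallory is in Lagos.
After move 1: Lagos -> Paris. Mallory is in Paris.
After move 2: Paris -> Madrid. Mallory is in Madrid.
After move 3: Madrid -> Paris. Mallory is in Paris.
After move 4: Paris -> Lagos. Mallory is in Lagos.
After move 5: Lagos -> Madrid. Mallory is in Madrid.
After move 6: Madrid -> Paris. Mallory is in Paris.
After move 7: Paris -> Lagos. Mallory is in Lagos.
After move 8: Lagos -> Madrid. Mallory is in Madrid.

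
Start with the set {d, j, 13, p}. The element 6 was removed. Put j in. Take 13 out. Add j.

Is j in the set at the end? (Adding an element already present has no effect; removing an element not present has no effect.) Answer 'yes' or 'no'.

Answer: yes

Derivation:
Tracking the set through each operation:
Start: {13, d, j, p}
Event 1 (remove 6): not present, no change. Set: {13, d, j, p}
Event 2 (add j): already present, no change. Set: {13, d, j, p}
Event 3 (remove 13): removed. Set: {d, j, p}
Event 4 (add j): already present, no change. Set: {d, j, p}

Final set: {d, j, p} (size 3)
j is in the final set.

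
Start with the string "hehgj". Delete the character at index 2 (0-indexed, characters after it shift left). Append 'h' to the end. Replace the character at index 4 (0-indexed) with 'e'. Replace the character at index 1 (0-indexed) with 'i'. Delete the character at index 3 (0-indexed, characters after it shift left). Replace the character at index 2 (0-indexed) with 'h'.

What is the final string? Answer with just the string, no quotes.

Applying each edit step by step:
Start: "hehgj"
Op 1 (delete idx 2 = 'h'): "hehgj" -> "hegj"
Op 2 (append 'h'): "hegj" -> "hegjh"
Op 3 (replace idx 4: 'h' -> 'e'): "hegjh" -> "hegje"
Op 4 (replace idx 1: 'e' -> 'i'): "hegje" -> "higje"
Op 5 (delete idx 3 = 'j'): "higje" -> "hige"
Op 6 (replace idx 2: 'g' -> 'h'): "hige" -> "hihe"

Answer: hihe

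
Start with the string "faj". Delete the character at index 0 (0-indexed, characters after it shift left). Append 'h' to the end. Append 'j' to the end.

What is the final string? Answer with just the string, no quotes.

Answer: ajhj

Derivation:
Applying each edit step by step:
Start: "faj"
Op 1 (delete idx 0 = 'f'): "faj" -> "aj"
Op 2 (append 'h'): "aj" -> "ajh"
Op 3 (append 'j'): "ajh" -> "ajhj"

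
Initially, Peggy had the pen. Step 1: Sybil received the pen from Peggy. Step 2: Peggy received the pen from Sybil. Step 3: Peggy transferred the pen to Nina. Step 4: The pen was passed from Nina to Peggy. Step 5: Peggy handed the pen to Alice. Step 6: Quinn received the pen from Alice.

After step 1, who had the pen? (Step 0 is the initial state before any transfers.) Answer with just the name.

Answer: Sybil

Derivation:
Tracking the pen holder through step 1:
After step 0 (start): Peggy
After step 1: Sybil

At step 1, the holder is Sybil.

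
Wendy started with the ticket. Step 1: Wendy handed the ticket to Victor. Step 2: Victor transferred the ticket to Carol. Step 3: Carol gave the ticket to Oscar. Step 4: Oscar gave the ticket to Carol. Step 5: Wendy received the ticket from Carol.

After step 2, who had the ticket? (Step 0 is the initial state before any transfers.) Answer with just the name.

Tracking the ticket holder through step 2:
After step 0 (start): Wendy
After step 1: Victor
After step 2: Carol

At step 2, the holder is Carol.

Answer: Carol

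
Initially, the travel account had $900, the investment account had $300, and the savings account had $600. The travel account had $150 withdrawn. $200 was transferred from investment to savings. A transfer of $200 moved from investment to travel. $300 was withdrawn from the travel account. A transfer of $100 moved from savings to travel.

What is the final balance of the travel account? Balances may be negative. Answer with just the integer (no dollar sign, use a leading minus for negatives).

Answer: 750

Derivation:
Tracking account balances step by step:
Start: travel=900, investment=300, savings=600
Event 1 (withdraw 150 from travel): travel: 900 - 150 = 750. Balances: travel=750, investment=300, savings=600
Event 2 (transfer 200 investment -> savings): investment: 300 - 200 = 100, savings: 600 + 200 = 800. Balances: travel=750, investment=100, savings=800
Event 3 (transfer 200 investment -> travel): investment: 100 - 200 = -100, travel: 750 + 200 = 950. Balances: travel=950, investment=-100, savings=800
Event 4 (withdraw 300 from travel): travel: 950 - 300 = 650. Balances: travel=650, investment=-100, savings=800
Event 5 (transfer 100 savings -> travel): savings: 800 - 100 = 700, travel: 650 + 100 = 750. Balances: travel=750, investment=-100, savings=700

Final balance of travel: 750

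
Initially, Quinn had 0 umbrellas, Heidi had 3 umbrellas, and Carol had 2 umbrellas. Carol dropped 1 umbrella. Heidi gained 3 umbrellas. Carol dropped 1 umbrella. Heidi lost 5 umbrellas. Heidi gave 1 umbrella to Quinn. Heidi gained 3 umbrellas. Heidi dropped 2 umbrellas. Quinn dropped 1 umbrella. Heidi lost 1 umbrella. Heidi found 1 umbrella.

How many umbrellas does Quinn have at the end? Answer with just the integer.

Answer: 0

Derivation:
Tracking counts step by step:
Start: Quinn=0, Heidi=3, Carol=2
Event 1 (Carol -1): Carol: 2 -> 1. State: Quinn=0, Heidi=3, Carol=1
Event 2 (Heidi +3): Heidi: 3 -> 6. State: Quinn=0, Heidi=6, Carol=1
Event 3 (Carol -1): Carol: 1 -> 0. State: Quinn=0, Heidi=6, Carol=0
Event 4 (Heidi -5): Heidi: 6 -> 1. State: Quinn=0, Heidi=1, Carol=0
Event 5 (Heidi -> Quinn, 1): Heidi: 1 -> 0, Quinn: 0 -> 1. State: Quinn=1, Heidi=0, Carol=0
Event 6 (Heidi +3): Heidi: 0 -> 3. State: Quinn=1, Heidi=3, Carol=0
Event 7 (Heidi -2): Heidi: 3 -> 1. State: Quinn=1, Heidi=1, Carol=0
Event 8 (Quinn -1): Quinn: 1 -> 0. State: Quinn=0, Heidi=1, Carol=0
Event 9 (Heidi -1): Heidi: 1 -> 0. State: Quinn=0, Heidi=0, Carol=0
Event 10 (Heidi +1): Heidi: 0 -> 1. State: Quinn=0, Heidi=1, Carol=0

Quinn's final count: 0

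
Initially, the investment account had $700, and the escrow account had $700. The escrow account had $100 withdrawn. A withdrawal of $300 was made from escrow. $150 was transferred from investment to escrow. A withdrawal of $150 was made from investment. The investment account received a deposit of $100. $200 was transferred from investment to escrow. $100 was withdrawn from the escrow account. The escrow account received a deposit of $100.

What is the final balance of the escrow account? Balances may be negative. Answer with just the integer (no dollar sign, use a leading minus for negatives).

Tracking account balances step by step:
Start: investment=700, escrow=700
Event 1 (withdraw 100 from escrow): escrow: 700 - 100 = 600. Balances: investment=700, escrow=600
Event 2 (withdraw 300 from escrow): escrow: 600 - 300 = 300. Balances: investment=700, escrow=300
Event 3 (transfer 150 investment -> escrow): investment: 700 - 150 = 550, escrow: 300 + 150 = 450. Balances: investment=550, escrow=450
Event 4 (withdraw 150 from investment): investment: 550 - 150 = 400. Balances: investment=400, escrow=450
Event 5 (deposit 100 to investment): investment: 400 + 100 = 500. Balances: investment=500, escrow=450
Event 6 (transfer 200 investment -> escrow): investment: 500 - 200 = 300, escrow: 450 + 200 = 650. Balances: investment=300, escrow=650
Event 7 (withdraw 100 from escrow): escrow: 650 - 100 = 550. Balances: investment=300, escrow=550
Event 8 (deposit 100 to escrow): escrow: 550 + 100 = 650. Balances: investment=300, escrow=650

Final balance of escrow: 650

Answer: 650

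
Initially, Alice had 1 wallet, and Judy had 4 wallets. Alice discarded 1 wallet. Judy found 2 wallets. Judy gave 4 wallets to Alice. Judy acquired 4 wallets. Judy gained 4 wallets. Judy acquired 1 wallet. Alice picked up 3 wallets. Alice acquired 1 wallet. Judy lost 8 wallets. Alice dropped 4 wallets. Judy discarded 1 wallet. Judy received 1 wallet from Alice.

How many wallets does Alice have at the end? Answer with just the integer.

Answer: 3

Derivation:
Tracking counts step by step:
Start: Alice=1, Judy=4
Event 1 (Alice -1): Alice: 1 -> 0. State: Alice=0, Judy=4
Event 2 (Judy +2): Judy: 4 -> 6. State: Alice=0, Judy=6
Event 3 (Judy -> Alice, 4): Judy: 6 -> 2, Alice: 0 -> 4. State: Alice=4, Judy=2
Event 4 (Judy +4): Judy: 2 -> 6. State: Alice=4, Judy=6
Event 5 (Judy +4): Judy: 6 -> 10. State: Alice=4, Judy=10
Event 6 (Judy +1): Judy: 10 -> 11. State: Alice=4, Judy=11
Event 7 (Alice +3): Alice: 4 -> 7. State: Alice=7, Judy=11
Event 8 (Alice +1): Alice: 7 -> 8. State: Alice=8, Judy=11
Event 9 (Judy -8): Judy: 11 -> 3. State: Alice=8, Judy=3
Event 10 (Alice -4): Alice: 8 -> 4. State: Alice=4, Judy=3
Event 11 (Judy -1): Judy: 3 -> 2. State: Alice=4, Judy=2
Event 12 (Alice -> Judy, 1): Alice: 4 -> 3, Judy: 2 -> 3. State: Alice=3, Judy=3

Alice's final count: 3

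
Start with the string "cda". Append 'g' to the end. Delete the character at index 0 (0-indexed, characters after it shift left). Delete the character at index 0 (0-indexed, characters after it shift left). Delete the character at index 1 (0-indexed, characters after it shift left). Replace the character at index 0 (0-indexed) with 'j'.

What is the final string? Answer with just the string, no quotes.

Answer: j

Derivation:
Applying each edit step by step:
Start: "cda"
Op 1 (append 'g'): "cda" -> "cdag"
Op 2 (delete idx 0 = 'c'): "cdag" -> "dag"
Op 3 (delete idx 0 = 'd'): "dag" -> "ag"
Op 4 (delete idx 1 = 'g'): "ag" -> "a"
Op 5 (replace idx 0: 'a' -> 'j'): "a" -> "j"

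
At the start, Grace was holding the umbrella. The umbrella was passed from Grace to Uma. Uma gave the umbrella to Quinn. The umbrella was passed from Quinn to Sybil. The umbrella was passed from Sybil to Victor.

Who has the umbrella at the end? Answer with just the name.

Answer: Victor

Derivation:
Tracking the umbrella through each event:
Start: Grace has the umbrella.
After event 1: Uma has the umbrella.
After event 2: Quinn has the umbrella.
After event 3: Sybil has the umbrella.
After event 4: Victor has the umbrella.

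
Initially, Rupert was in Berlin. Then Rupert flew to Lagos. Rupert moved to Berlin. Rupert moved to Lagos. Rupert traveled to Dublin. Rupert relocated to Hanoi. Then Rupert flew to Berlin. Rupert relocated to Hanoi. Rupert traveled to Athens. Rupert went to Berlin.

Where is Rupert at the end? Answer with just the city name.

Answer: Berlin

Derivation:
Tracking Rupert's location:
Start: Rupert is in Berlin.
After move 1: Berlin -> Lagos. Rupert is in Lagos.
After move 2: Lagos -> Berlin. Rupert is in Berlin.
After move 3: Berlin -> Lagos. Rupert is in Lagos.
After move 4: Lagos -> Dublin. Rupert is in Dublin.
After move 5: Dublin -> Hanoi. Rupert is in Hanoi.
After move 6: Hanoi -> Berlin. Rupert is in Berlin.
After move 7: Berlin -> Hanoi. Rupert is in Hanoi.
After move 8: Hanoi -> Athens. Rupert is in Athens.
After move 9: Athens -> Berlin. Rupert is in Berlin.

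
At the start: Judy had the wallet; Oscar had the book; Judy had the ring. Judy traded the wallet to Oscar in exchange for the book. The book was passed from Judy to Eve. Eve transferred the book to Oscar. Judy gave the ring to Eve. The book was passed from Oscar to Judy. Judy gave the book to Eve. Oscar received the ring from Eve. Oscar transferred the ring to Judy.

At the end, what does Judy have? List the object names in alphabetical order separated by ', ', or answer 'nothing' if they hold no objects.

Tracking all object holders:
Start: wallet:Judy, book:Oscar, ring:Judy
Event 1 (swap wallet<->book: now wallet:Oscar, book:Judy). State: wallet:Oscar, book:Judy, ring:Judy
Event 2 (give book: Judy -> Eve). State: wallet:Oscar, book:Eve, ring:Judy
Event 3 (give book: Eve -> Oscar). State: wallet:Oscar, book:Oscar, ring:Judy
Event 4 (give ring: Judy -> Eve). State: wallet:Oscar, book:Oscar, ring:Eve
Event 5 (give book: Oscar -> Judy). State: wallet:Oscar, book:Judy, ring:Eve
Event 6 (give book: Judy -> Eve). State: wallet:Oscar, book:Eve, ring:Eve
Event 7 (give ring: Eve -> Oscar). State: wallet:Oscar, book:Eve, ring:Oscar
Event 8 (give ring: Oscar -> Judy). State: wallet:Oscar, book:Eve, ring:Judy

Final state: wallet:Oscar, book:Eve, ring:Judy
Judy holds: ring.

Answer: ring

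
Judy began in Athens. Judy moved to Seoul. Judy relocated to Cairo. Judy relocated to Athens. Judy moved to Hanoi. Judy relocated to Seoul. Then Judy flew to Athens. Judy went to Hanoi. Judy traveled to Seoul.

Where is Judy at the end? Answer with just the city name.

Tracking Judy's location:
Start: Judy is in Athens.
After move 1: Athens -> Seoul. Judy is in Seoul.
After move 2: Seoul -> Cairo. Judy is in Cairo.
After move 3: Cairo -> Athens. Judy is in Athens.
After move 4: Athens -> Hanoi. Judy is in Hanoi.
After move 5: Hanoi -> Seoul. Judy is in Seoul.
After move 6: Seoul -> Athens. Judy is in Athens.
After move 7: Athens -> Hanoi. Judy is in Hanoi.
After move 8: Hanoi -> Seoul. Judy is in Seoul.

Answer: Seoul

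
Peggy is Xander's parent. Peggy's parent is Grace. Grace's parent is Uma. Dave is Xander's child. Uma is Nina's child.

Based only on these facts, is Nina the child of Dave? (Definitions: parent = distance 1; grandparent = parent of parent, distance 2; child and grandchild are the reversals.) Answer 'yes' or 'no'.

Reconstructing the parent chain from the given facts:
  Nina -> Uma -> Grace -> Peggy -> Xander -> Dave
(each arrow means 'parent of the next')
Positions in the chain (0 = top):
  position of Nina: 0
  position of Uma: 1
  position of Grace: 2
  position of Peggy: 3
  position of Xander: 4
  position of Dave: 5

Nina is at position 0, Dave is at position 5; signed distance (j - i) = 5.
'child' requires j - i = -1. Actual distance is 5, so the relation does NOT hold.

Answer: no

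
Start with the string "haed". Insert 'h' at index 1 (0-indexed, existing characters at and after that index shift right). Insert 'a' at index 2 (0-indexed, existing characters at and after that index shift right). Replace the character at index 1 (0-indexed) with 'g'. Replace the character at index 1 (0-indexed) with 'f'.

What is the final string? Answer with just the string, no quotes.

Answer: hfaaed

Derivation:
Applying each edit step by step:
Start: "haed"
Op 1 (insert 'h' at idx 1): "haed" -> "hhaed"
Op 2 (insert 'a' at idx 2): "hhaed" -> "hhaaed"
Op 3 (replace idx 1: 'h' -> 'g'): "hhaaed" -> "hgaaed"
Op 4 (replace idx 1: 'g' -> 'f'): "hgaaed" -> "hfaaed"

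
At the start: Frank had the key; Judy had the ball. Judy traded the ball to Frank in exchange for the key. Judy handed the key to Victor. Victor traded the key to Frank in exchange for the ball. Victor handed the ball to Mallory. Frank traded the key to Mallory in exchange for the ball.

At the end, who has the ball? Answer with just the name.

Tracking all object holders:
Start: key:Frank, ball:Judy
Event 1 (swap ball<->key: now ball:Frank, key:Judy). State: key:Judy, ball:Frank
Event 2 (give key: Judy -> Victor). State: key:Victor, ball:Frank
Event 3 (swap key<->ball: now key:Frank, ball:Victor). State: key:Frank, ball:Victor
Event 4 (give ball: Victor -> Mallory). State: key:Frank, ball:Mallory
Event 5 (swap key<->ball: now key:Mallory, ball:Frank). State: key:Mallory, ball:Frank

Final state: key:Mallory, ball:Frank
The ball is held by Frank.

Answer: Frank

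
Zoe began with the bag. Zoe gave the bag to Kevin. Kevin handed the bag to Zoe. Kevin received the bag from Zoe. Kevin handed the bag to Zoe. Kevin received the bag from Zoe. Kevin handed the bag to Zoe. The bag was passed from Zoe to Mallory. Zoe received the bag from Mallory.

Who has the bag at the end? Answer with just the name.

Answer: Zoe

Derivation:
Tracking the bag through each event:
Start: Zoe has the bag.
After event 1: Kevin has the bag.
After event 2: Zoe has the bag.
After event 3: Kevin has the bag.
After event 4: Zoe has the bag.
After event 5: Kevin has the bag.
After event 6: Zoe has the bag.
After event 7: Mallory has the bag.
After event 8: Zoe has the bag.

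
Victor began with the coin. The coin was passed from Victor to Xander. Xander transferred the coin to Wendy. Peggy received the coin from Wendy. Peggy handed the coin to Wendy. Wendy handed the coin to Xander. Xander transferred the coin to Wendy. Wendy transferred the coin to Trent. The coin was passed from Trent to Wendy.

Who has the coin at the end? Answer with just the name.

Tracking the coin through each event:
Start: Victor has the coin.
After event 1: Xander has the coin.
After event 2: Wendy has the coin.
After event 3: Peggy has the coin.
After event 4: Wendy has the coin.
After event 5: Xander has the coin.
After event 6: Wendy has the coin.
After event 7: Trent has the coin.
After event 8: Wendy has the coin.

Answer: Wendy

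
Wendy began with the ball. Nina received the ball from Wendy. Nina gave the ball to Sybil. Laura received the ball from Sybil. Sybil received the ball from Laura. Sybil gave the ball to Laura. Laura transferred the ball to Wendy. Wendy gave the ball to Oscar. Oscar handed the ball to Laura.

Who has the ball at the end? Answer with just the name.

Tracking the ball through each event:
Start: Wendy has the ball.
After event 1: Nina has the ball.
After event 2: Sybil has the ball.
After event 3: Laura has the ball.
After event 4: Sybil has the ball.
After event 5: Laura has the ball.
After event 6: Wendy has the ball.
After event 7: Oscar has the ball.
After event 8: Laura has the ball.

Answer: Laura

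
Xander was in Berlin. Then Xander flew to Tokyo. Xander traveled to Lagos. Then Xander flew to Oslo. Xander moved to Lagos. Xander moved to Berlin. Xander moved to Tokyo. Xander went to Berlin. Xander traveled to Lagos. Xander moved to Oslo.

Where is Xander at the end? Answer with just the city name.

Tracking Xander's location:
Start: Xander is in Berlin.
After move 1: Berlin -> Tokyo. Xander is in Tokyo.
After move 2: Tokyo -> Lagos. Xander is in Lagos.
After move 3: Lagos -> Oslo. Xander is in Oslo.
After move 4: Oslo -> Lagos. Xander is in Lagos.
After move 5: Lagos -> Berlin. Xander is in Berlin.
After move 6: Berlin -> Tokyo. Xander is in Tokyo.
After move 7: Tokyo -> Berlin. Xander is in Berlin.
After move 8: Berlin -> Lagos. Xander is in Lagos.
After move 9: Lagos -> Oslo. Xander is in Oslo.

Answer: Oslo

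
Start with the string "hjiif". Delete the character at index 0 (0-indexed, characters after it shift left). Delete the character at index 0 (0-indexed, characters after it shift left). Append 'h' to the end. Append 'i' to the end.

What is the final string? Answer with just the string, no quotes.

Answer: iifhi

Derivation:
Applying each edit step by step:
Start: "hjiif"
Op 1 (delete idx 0 = 'h'): "hjiif" -> "jiif"
Op 2 (delete idx 0 = 'j'): "jiif" -> "iif"
Op 3 (append 'h'): "iif" -> "iifh"
Op 4 (append 'i'): "iifh" -> "iifhi"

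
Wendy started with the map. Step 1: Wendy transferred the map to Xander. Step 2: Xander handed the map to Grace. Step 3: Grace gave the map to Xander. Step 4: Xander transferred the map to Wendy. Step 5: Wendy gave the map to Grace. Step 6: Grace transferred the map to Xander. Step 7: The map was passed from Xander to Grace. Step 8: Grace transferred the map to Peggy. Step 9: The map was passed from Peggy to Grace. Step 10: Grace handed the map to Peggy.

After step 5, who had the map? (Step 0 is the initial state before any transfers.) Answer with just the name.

Answer: Grace

Derivation:
Tracking the map holder through step 5:
After step 0 (start): Wendy
After step 1: Xander
After step 2: Grace
After step 3: Xander
After step 4: Wendy
After step 5: Grace

At step 5, the holder is Grace.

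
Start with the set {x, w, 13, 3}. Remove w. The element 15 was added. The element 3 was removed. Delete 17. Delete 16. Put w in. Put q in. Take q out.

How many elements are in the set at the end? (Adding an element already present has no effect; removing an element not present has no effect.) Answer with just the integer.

Tracking the set through each operation:
Start: {13, 3, w, x}
Event 1 (remove w): removed. Set: {13, 3, x}
Event 2 (add 15): added. Set: {13, 15, 3, x}
Event 3 (remove 3): removed. Set: {13, 15, x}
Event 4 (remove 17): not present, no change. Set: {13, 15, x}
Event 5 (remove 16): not present, no change. Set: {13, 15, x}
Event 6 (add w): added. Set: {13, 15, w, x}
Event 7 (add q): added. Set: {13, 15, q, w, x}
Event 8 (remove q): removed. Set: {13, 15, w, x}

Final set: {13, 15, w, x} (size 4)

Answer: 4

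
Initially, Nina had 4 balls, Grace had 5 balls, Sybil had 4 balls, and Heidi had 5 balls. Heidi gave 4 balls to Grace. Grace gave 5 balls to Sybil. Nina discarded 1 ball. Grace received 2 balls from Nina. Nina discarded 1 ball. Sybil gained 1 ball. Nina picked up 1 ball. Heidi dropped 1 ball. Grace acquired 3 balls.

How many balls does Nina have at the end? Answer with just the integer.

Tracking counts step by step:
Start: Nina=4, Grace=5, Sybil=4, Heidi=5
Event 1 (Heidi -> Grace, 4): Heidi: 5 -> 1, Grace: 5 -> 9. State: Nina=4, Grace=9, Sybil=4, Heidi=1
Event 2 (Grace -> Sybil, 5): Grace: 9 -> 4, Sybil: 4 -> 9. State: Nina=4, Grace=4, Sybil=9, Heidi=1
Event 3 (Nina -1): Nina: 4 -> 3. State: Nina=3, Grace=4, Sybil=9, Heidi=1
Event 4 (Nina -> Grace, 2): Nina: 3 -> 1, Grace: 4 -> 6. State: Nina=1, Grace=6, Sybil=9, Heidi=1
Event 5 (Nina -1): Nina: 1 -> 0. State: Nina=0, Grace=6, Sybil=9, Heidi=1
Event 6 (Sybil +1): Sybil: 9 -> 10. State: Nina=0, Grace=6, Sybil=10, Heidi=1
Event 7 (Nina +1): Nina: 0 -> 1. State: Nina=1, Grace=6, Sybil=10, Heidi=1
Event 8 (Heidi -1): Heidi: 1 -> 0. State: Nina=1, Grace=6, Sybil=10, Heidi=0
Event 9 (Grace +3): Grace: 6 -> 9. State: Nina=1, Grace=9, Sybil=10, Heidi=0

Nina's final count: 1

Answer: 1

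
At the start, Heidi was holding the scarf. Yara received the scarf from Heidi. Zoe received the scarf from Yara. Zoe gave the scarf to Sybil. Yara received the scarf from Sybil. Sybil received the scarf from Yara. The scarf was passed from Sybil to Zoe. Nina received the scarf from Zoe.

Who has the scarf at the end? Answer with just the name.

Tracking the scarf through each event:
Start: Heidi has the scarf.
After event 1: Yara has the scarf.
After event 2: Zoe has the scarf.
After event 3: Sybil has the scarf.
After event 4: Yara has the scarf.
After event 5: Sybil has the scarf.
After event 6: Zoe has the scarf.
After event 7: Nina has the scarf.

Answer: Nina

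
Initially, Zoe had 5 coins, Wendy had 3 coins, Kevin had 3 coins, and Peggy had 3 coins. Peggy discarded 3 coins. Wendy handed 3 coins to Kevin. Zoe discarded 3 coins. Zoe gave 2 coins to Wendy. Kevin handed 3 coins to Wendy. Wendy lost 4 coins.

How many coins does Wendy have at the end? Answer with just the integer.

Tracking counts step by step:
Start: Zoe=5, Wendy=3, Kevin=3, Peggy=3
Event 1 (Peggy -3): Peggy: 3 -> 0. State: Zoe=5, Wendy=3, Kevin=3, Peggy=0
Event 2 (Wendy -> Kevin, 3): Wendy: 3 -> 0, Kevin: 3 -> 6. State: Zoe=5, Wendy=0, Kevin=6, Peggy=0
Event 3 (Zoe -3): Zoe: 5 -> 2. State: Zoe=2, Wendy=0, Kevin=6, Peggy=0
Event 4 (Zoe -> Wendy, 2): Zoe: 2 -> 0, Wendy: 0 -> 2. State: Zoe=0, Wendy=2, Kevin=6, Peggy=0
Event 5 (Kevin -> Wendy, 3): Kevin: 6 -> 3, Wendy: 2 -> 5. State: Zoe=0, Wendy=5, Kevin=3, Peggy=0
Event 6 (Wendy -4): Wendy: 5 -> 1. State: Zoe=0, Wendy=1, Kevin=3, Peggy=0

Wendy's final count: 1

Answer: 1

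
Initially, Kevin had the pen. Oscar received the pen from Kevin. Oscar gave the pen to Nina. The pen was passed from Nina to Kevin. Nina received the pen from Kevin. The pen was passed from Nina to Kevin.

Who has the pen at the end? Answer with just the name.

Answer: Kevin

Derivation:
Tracking the pen through each event:
Start: Kevin has the pen.
After event 1: Oscar has the pen.
After event 2: Nina has the pen.
After event 3: Kevin has the pen.
After event 4: Nina has the pen.
After event 5: Kevin has the pen.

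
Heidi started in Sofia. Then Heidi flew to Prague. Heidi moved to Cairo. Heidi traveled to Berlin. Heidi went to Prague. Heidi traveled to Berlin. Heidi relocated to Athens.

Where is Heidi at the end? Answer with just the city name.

Tracking Heidi's location:
Start: Heidi is in Sofia.
After move 1: Sofia -> Prague. Heidi is in Prague.
After move 2: Prague -> Cairo. Heidi is in Cairo.
After move 3: Cairo -> Berlin. Heidi is in Berlin.
After move 4: Berlin -> Prague. Heidi is in Prague.
After move 5: Prague -> Berlin. Heidi is in Berlin.
After move 6: Berlin -> Athens. Heidi is in Athens.

Answer: Athens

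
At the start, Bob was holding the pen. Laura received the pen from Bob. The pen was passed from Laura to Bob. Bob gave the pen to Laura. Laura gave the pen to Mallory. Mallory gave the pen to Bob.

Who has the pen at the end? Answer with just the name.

Tracking the pen through each event:
Start: Bob has the pen.
After event 1: Laura has the pen.
After event 2: Bob has the pen.
After event 3: Laura has the pen.
After event 4: Mallory has the pen.
After event 5: Bob has the pen.

Answer: Bob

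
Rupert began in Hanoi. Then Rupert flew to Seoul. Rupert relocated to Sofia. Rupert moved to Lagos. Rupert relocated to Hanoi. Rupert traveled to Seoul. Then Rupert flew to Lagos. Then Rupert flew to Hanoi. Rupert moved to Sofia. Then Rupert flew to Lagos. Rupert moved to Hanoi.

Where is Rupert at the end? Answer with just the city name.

Tracking Rupert's location:
Start: Rupert is in Hanoi.
After move 1: Hanoi -> Seoul. Rupert is in Seoul.
After move 2: Seoul -> Sofia. Rupert is in Sofia.
After move 3: Sofia -> Lagos. Rupert is in Lagos.
After move 4: Lagos -> Hanoi. Rupert is in Hanoi.
After move 5: Hanoi -> Seoul. Rupert is in Seoul.
After move 6: Seoul -> Lagos. Rupert is in Lagos.
After move 7: Lagos -> Hanoi. Rupert is in Hanoi.
After move 8: Hanoi -> Sofia. Rupert is in Sofia.
After move 9: Sofia -> Lagos. Rupert is in Lagos.
After move 10: Lagos -> Hanoi. Rupert is in Hanoi.

Answer: Hanoi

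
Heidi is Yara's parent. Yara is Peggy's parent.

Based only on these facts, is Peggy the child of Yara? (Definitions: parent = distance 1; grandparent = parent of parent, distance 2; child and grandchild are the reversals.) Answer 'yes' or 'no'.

Answer: yes

Derivation:
Reconstructing the parent chain from the given facts:
  Heidi -> Yara -> Peggy
(each arrow means 'parent of the next')
Positions in the chain (0 = top):
  position of Heidi: 0
  position of Yara: 1
  position of Peggy: 2

Peggy is at position 2, Yara is at position 1; signed distance (j - i) = -1.
'child' requires j - i = -1. Actual distance is -1, so the relation HOLDS.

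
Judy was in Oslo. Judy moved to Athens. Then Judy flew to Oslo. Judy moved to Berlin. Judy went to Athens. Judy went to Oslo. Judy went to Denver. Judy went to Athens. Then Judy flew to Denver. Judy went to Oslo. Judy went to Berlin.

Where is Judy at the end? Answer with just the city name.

Answer: Berlin

Derivation:
Tracking Judy's location:
Start: Judy is in Oslo.
After move 1: Oslo -> Athens. Judy is in Athens.
After move 2: Athens -> Oslo. Judy is in Oslo.
After move 3: Oslo -> Berlin. Judy is in Berlin.
After move 4: Berlin -> Athens. Judy is in Athens.
After move 5: Athens -> Oslo. Judy is in Oslo.
After move 6: Oslo -> Denver. Judy is in Denver.
After move 7: Denver -> Athens. Judy is in Athens.
After move 8: Athens -> Denver. Judy is in Denver.
After move 9: Denver -> Oslo. Judy is in Oslo.
After move 10: Oslo -> Berlin. Judy is in Berlin.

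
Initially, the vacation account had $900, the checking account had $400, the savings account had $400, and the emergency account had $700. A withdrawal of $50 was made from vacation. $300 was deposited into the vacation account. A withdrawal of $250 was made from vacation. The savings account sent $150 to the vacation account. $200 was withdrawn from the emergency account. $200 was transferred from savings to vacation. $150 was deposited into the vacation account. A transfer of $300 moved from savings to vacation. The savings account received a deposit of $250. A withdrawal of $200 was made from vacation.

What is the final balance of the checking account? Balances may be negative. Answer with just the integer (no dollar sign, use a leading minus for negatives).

Tracking account balances step by step:
Start: vacation=900, checking=400, savings=400, emergency=700
Event 1 (withdraw 50 from vacation): vacation: 900 - 50 = 850. Balances: vacation=850, checking=400, savings=400, emergency=700
Event 2 (deposit 300 to vacation): vacation: 850 + 300 = 1150. Balances: vacation=1150, checking=400, savings=400, emergency=700
Event 3 (withdraw 250 from vacation): vacation: 1150 - 250 = 900. Balances: vacation=900, checking=400, savings=400, emergency=700
Event 4 (transfer 150 savings -> vacation): savings: 400 - 150 = 250, vacation: 900 + 150 = 1050. Balances: vacation=1050, checking=400, savings=250, emergency=700
Event 5 (withdraw 200 from emergency): emergency: 700 - 200 = 500. Balances: vacation=1050, checking=400, savings=250, emergency=500
Event 6 (transfer 200 savings -> vacation): savings: 250 - 200 = 50, vacation: 1050 + 200 = 1250. Balances: vacation=1250, checking=400, savings=50, emergency=500
Event 7 (deposit 150 to vacation): vacation: 1250 + 150 = 1400. Balances: vacation=1400, checking=400, savings=50, emergency=500
Event 8 (transfer 300 savings -> vacation): savings: 50 - 300 = -250, vacation: 1400 + 300 = 1700. Balances: vacation=1700, checking=400, savings=-250, emergency=500
Event 9 (deposit 250 to savings): savings: -250 + 250 = 0. Balances: vacation=1700, checking=400, savings=0, emergency=500
Event 10 (withdraw 200 from vacation): vacation: 1700 - 200 = 1500. Balances: vacation=1500, checking=400, savings=0, emergency=500

Final balance of checking: 400

Answer: 400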